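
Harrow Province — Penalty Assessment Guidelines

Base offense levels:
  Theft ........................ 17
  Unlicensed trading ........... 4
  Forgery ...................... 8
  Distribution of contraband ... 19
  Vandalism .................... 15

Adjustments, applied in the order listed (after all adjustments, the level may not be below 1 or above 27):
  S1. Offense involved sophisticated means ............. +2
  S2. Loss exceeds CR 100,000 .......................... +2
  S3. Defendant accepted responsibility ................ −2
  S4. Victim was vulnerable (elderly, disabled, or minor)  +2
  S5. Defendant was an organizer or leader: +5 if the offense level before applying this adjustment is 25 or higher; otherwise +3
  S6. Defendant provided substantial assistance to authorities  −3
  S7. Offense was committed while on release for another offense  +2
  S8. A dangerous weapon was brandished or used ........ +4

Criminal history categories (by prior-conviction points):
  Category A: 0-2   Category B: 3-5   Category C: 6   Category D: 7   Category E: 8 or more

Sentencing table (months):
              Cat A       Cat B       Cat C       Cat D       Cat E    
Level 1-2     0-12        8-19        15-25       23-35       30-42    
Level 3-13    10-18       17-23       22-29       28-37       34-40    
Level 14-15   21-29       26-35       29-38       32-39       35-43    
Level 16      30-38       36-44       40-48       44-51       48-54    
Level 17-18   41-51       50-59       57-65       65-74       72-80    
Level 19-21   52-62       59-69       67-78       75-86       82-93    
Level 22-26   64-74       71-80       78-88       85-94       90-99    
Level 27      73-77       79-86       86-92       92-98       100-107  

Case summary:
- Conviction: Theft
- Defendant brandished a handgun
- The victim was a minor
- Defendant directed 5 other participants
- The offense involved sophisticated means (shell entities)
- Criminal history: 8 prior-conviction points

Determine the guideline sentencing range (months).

100-107 months

Base offense level for theft: 17.
S1 applies: 17 + 2 = 19.
S4 applies: 19 + 2 = 21.
S5 applies (level before this adjustment is 21 < 25, so +3): 21 + 3 = 24.
S6 does not apply.
S8 applies: 24 + 4 = 28.
Level 28 exceeds the maximum of 27; capped at 27.
Final offense level: 27.
Criminal history: 8 prior points → Category E (8+).
Level 27 falls in the 27 band.
Grid: Level 27 × Category E = 100-107 months.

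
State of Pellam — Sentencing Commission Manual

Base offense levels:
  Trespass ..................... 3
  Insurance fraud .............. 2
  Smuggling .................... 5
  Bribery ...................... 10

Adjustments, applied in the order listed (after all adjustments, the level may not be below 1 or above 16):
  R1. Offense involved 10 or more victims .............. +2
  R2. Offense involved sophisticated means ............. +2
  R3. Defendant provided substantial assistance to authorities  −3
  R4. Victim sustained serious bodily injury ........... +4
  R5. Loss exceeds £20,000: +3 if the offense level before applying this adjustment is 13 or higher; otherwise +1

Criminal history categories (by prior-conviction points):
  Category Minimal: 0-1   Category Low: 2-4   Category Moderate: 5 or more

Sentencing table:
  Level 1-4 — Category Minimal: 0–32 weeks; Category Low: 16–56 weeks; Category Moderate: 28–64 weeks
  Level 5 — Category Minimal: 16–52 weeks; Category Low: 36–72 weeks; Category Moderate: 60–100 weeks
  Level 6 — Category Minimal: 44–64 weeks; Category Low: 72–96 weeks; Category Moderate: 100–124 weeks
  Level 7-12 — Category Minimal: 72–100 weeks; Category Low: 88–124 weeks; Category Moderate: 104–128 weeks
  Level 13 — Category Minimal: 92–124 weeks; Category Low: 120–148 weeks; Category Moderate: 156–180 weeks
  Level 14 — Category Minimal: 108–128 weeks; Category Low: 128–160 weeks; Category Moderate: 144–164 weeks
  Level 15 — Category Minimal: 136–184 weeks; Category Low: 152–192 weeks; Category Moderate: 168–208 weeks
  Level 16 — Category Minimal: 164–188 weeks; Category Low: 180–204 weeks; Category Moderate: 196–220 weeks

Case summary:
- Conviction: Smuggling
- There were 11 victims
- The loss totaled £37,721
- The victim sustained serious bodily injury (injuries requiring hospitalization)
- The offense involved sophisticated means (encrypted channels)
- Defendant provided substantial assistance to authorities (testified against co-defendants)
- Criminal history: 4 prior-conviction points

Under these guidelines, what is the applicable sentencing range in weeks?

88-124 weeks

Base offense level for smuggling: 5.
R1 applies: 5 + 2 = 7.
R2 applies: 7 + 2 = 9.
R3 applies: 9 − 3 = 6.
R4 applies: 6 + 4 = 10.
R5 applies (level before this adjustment is 10 < 13, so +1): 10 + 1 = 11.
Final offense level: 11.
Criminal history: 4 prior points → Category Low (2-4).
Level 11 falls in the 7-12 band.
Grid: Level 7-12 × Category Low = 88-124 weeks.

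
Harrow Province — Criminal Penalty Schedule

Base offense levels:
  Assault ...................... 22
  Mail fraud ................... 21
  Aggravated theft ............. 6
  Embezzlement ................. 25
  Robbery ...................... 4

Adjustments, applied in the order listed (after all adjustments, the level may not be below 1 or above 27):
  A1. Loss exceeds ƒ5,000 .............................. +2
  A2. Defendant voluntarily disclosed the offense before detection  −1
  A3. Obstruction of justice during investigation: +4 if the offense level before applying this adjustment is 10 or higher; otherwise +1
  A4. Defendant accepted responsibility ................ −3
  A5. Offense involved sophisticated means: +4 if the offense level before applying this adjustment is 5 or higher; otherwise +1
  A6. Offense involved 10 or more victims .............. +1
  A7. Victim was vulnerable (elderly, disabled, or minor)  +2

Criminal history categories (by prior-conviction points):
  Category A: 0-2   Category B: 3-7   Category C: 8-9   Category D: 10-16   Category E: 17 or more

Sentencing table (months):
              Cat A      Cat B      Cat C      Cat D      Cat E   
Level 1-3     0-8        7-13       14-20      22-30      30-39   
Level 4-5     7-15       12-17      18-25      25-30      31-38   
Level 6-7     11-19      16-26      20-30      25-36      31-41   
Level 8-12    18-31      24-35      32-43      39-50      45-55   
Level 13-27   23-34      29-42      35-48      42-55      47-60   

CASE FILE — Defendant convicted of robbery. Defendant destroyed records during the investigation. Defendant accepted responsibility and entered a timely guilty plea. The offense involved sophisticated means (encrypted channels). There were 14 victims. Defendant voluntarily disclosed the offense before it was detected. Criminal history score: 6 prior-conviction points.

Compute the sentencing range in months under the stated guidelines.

7-13 months

Base offense level for robbery: 4.
A2 applies: 4 − 1 = 3.
A3 applies (level before this adjustment is 3 < 10, so +1): 3 + 1 = 4.
A4 applies: 4 − 3 = 1.
A5 applies (level before this adjustment is 1 < 5, so +1): 1 + 1 = 2.
A6 applies: 2 + 1 = 3.
Final offense level: 3.
Criminal history: 6 prior points → Category B (3-7).
Level 3 falls in the 1-3 band.
Grid: Level 1-3 × Category B = 7-13 months.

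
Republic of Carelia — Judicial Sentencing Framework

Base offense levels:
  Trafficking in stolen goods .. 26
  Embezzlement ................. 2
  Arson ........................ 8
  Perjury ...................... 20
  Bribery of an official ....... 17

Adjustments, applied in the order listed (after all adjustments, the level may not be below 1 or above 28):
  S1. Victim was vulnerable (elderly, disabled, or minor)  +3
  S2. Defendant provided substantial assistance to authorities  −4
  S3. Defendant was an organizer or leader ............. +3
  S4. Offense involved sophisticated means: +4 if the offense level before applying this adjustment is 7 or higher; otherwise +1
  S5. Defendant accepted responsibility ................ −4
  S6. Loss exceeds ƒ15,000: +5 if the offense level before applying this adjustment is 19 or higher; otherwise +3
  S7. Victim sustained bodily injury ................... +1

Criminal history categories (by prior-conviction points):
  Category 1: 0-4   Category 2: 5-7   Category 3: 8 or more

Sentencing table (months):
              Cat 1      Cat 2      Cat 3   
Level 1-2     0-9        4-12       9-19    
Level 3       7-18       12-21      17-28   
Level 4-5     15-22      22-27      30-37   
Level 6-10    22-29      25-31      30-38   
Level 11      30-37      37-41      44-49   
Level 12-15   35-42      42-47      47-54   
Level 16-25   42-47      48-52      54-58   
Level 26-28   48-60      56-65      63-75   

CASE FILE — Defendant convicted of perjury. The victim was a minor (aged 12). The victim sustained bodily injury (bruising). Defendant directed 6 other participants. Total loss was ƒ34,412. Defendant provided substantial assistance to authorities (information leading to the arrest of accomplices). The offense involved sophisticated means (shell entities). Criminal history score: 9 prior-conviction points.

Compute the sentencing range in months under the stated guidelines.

63-75 months

Base offense level for perjury: 20.
S1 applies: 20 + 3 = 23.
S2 applies: 23 − 4 = 19.
S3 applies: 19 + 3 = 22.
S4 applies (level before this adjustment is 22 ≥ 7, so +4): 22 + 4 = 26.
S6 applies (level before this adjustment is 26 ≥ 19, so +5): 26 + 5 = 31.
S7 applies: 31 + 1 = 32.
Level 32 exceeds the maximum of 28; capped at 28.
Final offense level: 28.
Criminal history: 9 prior points → Category 3 (8+).
Level 28 falls in the 26-28 band.
Grid: Level 26-28 × Category 3 = 63-75 months.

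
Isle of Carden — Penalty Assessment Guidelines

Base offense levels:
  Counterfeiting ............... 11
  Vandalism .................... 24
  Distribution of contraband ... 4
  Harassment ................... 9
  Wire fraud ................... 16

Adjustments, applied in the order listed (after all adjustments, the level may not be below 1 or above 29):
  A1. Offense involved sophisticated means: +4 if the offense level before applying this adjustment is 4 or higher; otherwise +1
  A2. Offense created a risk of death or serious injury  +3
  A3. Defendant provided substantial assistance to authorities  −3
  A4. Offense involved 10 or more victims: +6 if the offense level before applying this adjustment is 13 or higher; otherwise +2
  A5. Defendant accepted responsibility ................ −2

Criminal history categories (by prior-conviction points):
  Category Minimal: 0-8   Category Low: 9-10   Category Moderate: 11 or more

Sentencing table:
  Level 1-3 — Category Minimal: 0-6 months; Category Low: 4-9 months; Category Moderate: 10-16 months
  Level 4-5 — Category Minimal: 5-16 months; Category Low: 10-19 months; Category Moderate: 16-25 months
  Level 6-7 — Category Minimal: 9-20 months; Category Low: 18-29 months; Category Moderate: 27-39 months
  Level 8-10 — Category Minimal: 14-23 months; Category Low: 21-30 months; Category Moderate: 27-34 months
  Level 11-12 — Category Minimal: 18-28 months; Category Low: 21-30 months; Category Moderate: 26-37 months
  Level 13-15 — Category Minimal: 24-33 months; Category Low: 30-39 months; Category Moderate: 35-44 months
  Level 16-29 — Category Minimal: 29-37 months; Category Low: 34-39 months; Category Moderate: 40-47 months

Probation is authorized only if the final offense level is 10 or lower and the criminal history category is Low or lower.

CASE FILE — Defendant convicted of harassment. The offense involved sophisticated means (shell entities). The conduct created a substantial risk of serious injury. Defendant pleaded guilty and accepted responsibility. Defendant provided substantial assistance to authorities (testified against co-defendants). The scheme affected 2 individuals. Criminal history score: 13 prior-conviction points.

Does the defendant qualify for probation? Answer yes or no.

No

Base offense level for harassment: 9.
A1 applies (level before this adjustment is 9 ≥ 4, so +4): 9 + 4 = 13.
A2 applies: 13 + 3 = 16.
A3 applies: 16 − 3 = 13.
A5 applies: 13 − 2 = 11.
Final offense level: 11.
Criminal history: 13 prior points → Category Moderate (11+).
Level 11 falls in the 11-12 band.
Grid: Level 11-12 × Category Moderate = 26-37 months.
Probation check: level 11 > 10 and category Moderate > Low → not eligible.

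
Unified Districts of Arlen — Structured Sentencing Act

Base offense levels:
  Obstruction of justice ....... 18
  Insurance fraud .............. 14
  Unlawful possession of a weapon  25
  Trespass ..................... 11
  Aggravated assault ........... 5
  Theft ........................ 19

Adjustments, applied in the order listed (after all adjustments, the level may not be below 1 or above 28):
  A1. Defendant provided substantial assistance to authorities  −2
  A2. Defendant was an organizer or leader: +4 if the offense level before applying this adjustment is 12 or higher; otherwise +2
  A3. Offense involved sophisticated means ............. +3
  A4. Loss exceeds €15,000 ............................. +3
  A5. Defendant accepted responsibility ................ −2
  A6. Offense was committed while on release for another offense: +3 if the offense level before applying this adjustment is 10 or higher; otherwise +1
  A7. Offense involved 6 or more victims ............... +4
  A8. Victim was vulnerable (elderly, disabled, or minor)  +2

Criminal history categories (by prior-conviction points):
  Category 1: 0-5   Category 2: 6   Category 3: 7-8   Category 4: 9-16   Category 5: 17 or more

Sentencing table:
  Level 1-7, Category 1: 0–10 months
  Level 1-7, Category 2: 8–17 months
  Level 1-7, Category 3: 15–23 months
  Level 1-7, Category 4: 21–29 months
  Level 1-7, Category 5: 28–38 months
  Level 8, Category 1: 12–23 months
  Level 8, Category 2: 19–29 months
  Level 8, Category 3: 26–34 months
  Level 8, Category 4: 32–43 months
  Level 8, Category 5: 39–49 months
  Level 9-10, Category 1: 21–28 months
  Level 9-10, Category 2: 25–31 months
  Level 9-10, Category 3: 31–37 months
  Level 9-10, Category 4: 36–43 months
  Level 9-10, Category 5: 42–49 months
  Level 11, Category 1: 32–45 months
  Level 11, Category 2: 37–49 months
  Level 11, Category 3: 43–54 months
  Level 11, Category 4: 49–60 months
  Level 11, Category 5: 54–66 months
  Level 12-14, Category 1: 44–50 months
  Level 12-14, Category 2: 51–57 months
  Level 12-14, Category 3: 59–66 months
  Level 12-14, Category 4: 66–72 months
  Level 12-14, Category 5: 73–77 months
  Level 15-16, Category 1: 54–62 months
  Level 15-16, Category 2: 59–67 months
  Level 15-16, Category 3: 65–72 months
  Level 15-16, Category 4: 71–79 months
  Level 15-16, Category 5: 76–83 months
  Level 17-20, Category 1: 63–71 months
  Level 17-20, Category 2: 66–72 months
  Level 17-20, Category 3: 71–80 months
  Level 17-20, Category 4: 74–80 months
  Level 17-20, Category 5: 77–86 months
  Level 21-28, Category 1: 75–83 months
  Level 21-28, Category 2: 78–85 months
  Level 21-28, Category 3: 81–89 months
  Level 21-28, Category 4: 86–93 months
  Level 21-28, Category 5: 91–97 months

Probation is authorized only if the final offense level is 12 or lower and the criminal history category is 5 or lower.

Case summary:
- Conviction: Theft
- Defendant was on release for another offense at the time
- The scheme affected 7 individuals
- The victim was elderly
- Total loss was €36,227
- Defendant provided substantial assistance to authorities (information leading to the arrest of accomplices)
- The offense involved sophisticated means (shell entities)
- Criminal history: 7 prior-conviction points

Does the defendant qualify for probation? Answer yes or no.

Base offense level for theft: 19.
A1 applies: 19 − 2 = 17.
A3 applies: 17 + 3 = 20.
A4 applies: 20 + 3 = 23.
A6 applies (level before this adjustment is 23 ≥ 10, so +3): 23 + 3 = 26.
A7 applies: 26 + 4 = 30.
A8 applies: 30 + 2 = 32.
Level 32 exceeds the maximum of 28; capped at 28.
Final offense level: 28.
Criminal history: 7 prior points → Category 3 (7-8).
Level 28 falls in the 21-28 band.
Grid: Level 21-28 × Category 3 = 81-89 months.
Probation check: level 28 > 12 and category 3 ≤ 5 → not eligible.

No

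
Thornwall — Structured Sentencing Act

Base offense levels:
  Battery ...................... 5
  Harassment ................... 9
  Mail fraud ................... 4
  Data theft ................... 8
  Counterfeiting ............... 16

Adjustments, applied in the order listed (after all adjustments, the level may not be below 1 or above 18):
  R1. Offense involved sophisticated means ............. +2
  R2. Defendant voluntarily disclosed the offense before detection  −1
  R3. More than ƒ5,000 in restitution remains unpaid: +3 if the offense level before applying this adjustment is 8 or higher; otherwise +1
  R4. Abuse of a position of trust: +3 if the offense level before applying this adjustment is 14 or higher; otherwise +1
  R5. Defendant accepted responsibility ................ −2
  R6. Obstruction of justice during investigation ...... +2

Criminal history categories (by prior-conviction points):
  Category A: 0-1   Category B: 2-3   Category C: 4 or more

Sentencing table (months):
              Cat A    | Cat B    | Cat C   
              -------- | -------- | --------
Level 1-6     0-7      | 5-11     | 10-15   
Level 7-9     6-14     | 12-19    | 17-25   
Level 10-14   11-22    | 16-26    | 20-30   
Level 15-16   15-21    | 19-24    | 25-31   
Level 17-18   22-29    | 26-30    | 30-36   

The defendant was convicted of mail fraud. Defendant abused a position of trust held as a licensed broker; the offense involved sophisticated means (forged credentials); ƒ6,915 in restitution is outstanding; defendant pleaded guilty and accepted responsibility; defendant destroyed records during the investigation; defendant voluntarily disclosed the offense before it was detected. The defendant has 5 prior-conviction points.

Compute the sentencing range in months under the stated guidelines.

17-25 months

Base offense level for mail fraud: 4.
R1 applies: 4 + 2 = 6.
R2 applies: 6 − 1 = 5.
R3 applies (level before this adjustment is 5 < 8, so +1): 5 + 1 = 6.
R4 applies (level before this adjustment is 6 < 14, so +1): 6 + 1 = 7.
R5 applies: 7 − 2 = 5.
R6 applies: 5 + 2 = 7.
Final offense level: 7.
Criminal history: 5 prior points → Category C (4+).
Level 7 falls in the 7-9 band.
Grid: Level 7-9 × Category C = 17-25 months.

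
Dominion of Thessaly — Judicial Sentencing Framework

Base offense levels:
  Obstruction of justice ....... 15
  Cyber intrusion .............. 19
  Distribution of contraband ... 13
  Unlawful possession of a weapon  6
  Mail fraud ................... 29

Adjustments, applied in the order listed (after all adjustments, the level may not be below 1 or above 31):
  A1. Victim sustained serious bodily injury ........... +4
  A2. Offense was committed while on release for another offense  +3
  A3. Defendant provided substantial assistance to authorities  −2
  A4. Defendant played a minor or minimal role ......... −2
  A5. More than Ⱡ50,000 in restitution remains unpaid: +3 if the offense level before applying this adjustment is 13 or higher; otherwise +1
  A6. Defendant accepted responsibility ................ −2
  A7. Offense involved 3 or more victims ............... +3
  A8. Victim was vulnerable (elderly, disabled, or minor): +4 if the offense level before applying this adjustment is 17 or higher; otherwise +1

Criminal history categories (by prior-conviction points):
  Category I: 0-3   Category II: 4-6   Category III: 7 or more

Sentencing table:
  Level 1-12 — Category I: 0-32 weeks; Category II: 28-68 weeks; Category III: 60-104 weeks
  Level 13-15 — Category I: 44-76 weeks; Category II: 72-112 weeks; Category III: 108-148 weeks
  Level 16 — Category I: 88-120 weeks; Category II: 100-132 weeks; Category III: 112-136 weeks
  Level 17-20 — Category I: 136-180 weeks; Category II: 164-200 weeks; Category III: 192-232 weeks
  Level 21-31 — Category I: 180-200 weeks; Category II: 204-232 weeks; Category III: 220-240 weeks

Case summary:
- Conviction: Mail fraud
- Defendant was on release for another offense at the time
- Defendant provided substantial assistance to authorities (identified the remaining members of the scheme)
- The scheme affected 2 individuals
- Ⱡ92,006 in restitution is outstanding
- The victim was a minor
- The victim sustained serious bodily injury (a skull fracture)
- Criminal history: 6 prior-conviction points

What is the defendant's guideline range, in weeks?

Base offense level for mail fraud: 29.
A1 applies: 29 + 4 = 33.
A2 applies: 33 + 3 = 36.
A3 applies: 36 − 2 = 34.
A4 does not apply.
A5 applies (level before this adjustment is 34 ≥ 13, so +3): 34 + 3 = 37.
A6 does not apply.
A8 applies (level before this adjustment is 37 ≥ 17, so +4): 37 + 4 = 41.
Level 41 exceeds the maximum of 31; capped at 31.
Final offense level: 31.
Criminal history: 6 prior points → Category II (4-6).
Level 31 falls in the 21-31 band.
Grid: Level 21-31 × Category II = 204-232 weeks.

204-232 weeks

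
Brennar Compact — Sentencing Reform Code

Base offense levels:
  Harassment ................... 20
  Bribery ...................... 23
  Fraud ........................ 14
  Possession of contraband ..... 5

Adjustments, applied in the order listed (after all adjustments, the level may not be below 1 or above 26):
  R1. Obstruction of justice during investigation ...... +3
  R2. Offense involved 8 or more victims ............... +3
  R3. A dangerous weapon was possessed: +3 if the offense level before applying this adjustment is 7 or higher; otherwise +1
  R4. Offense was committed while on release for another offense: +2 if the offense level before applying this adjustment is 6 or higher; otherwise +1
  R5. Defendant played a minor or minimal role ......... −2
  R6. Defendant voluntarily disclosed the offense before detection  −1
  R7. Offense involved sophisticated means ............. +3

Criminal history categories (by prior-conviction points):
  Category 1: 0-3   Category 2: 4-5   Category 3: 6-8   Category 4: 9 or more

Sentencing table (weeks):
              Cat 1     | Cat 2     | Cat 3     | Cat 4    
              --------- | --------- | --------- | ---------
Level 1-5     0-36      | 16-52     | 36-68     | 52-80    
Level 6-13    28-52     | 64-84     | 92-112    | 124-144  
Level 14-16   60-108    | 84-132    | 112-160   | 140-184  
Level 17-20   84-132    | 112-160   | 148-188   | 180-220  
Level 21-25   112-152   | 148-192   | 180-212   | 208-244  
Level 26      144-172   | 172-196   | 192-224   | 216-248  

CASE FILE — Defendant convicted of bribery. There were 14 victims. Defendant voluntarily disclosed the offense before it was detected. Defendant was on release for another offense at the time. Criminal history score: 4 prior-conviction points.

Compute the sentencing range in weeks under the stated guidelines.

Base offense level for bribery: 23.
R2 applies: 23 + 3 = 26.
R3 does not apply.
R4 applies (level before this adjustment is 26 ≥ 6, so +2): 26 + 2 = 28.
R6 applies: 28 − 1 = 27.
R7 does not apply.
Level 27 exceeds the maximum of 26; capped at 26.
Final offense level: 26.
Criminal history: 4 prior points → Category 2 (4-5).
Level 26 falls in the 26 band.
Grid: Level 26 × Category 2 = 172-196 weeks.

172-196 weeks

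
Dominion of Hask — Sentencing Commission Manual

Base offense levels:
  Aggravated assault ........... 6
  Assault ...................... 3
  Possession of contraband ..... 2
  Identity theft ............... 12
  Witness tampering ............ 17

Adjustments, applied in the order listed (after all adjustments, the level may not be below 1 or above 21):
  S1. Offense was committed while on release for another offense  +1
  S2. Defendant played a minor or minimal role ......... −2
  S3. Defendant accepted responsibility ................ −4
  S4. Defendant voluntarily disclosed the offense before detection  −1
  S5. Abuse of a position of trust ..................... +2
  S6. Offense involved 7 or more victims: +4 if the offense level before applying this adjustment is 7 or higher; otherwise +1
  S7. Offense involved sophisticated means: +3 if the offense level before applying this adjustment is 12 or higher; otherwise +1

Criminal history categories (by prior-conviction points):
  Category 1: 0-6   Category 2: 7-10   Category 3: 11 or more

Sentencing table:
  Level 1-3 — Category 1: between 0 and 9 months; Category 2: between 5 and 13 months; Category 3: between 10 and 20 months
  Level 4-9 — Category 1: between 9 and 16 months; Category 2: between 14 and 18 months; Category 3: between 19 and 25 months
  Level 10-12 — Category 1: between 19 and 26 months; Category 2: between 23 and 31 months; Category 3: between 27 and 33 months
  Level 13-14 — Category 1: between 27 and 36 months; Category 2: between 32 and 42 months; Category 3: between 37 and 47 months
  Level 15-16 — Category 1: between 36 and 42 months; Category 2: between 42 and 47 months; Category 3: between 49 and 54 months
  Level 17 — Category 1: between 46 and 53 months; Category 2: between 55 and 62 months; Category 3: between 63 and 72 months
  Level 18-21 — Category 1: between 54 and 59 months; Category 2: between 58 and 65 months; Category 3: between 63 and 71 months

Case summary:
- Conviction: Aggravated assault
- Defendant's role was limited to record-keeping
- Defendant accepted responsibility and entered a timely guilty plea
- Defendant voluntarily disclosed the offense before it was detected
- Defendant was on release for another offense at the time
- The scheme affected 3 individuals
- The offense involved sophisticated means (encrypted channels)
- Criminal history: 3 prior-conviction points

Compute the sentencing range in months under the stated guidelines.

Base offense level for aggravated assault: 6.
S1 applies: 6 + 1 = 7.
S2 applies: 7 − 2 = 5.
S3 applies: 5 − 4 = 1.
S4 applies: 1 − 1 = 0.
S5 does not apply.
S7 applies (level before this adjustment is 0 < 12, so +1): 0 + 1 = 1.
Final offense level: 1.
Criminal history: 3 prior points → Category 1 (0-6).
Level 1 falls in the 1-3 band.
Grid: Level 1-3 × Category 1 = 0-9 months.

0-9 months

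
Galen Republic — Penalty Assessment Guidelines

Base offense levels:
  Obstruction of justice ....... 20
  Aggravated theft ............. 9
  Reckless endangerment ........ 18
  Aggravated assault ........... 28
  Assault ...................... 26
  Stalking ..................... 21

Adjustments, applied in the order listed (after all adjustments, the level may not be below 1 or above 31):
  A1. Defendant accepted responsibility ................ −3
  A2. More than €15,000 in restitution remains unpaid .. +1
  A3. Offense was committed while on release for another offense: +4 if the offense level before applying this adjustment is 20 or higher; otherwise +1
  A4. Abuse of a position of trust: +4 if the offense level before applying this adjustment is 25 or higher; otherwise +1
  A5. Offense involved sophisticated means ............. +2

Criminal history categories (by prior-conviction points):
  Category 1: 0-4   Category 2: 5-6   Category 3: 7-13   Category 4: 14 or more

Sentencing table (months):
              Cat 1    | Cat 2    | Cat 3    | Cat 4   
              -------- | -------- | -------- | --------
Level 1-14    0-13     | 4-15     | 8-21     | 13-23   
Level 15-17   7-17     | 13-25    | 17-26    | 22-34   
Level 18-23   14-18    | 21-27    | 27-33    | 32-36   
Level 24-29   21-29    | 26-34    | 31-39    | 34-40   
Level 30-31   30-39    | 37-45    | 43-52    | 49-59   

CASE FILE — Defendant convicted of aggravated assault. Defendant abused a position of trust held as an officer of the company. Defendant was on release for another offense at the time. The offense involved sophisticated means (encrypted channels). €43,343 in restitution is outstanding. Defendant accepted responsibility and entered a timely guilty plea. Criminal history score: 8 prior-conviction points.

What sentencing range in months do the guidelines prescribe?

43-52 months

Base offense level for aggravated assault: 28.
A1 applies: 28 − 3 = 25.
A2 applies: 25 + 1 = 26.
A3 applies (level before this adjustment is 26 ≥ 20, so +4): 26 + 4 = 30.
A4 applies (level before this adjustment is 30 ≥ 25, so +4): 30 + 4 = 34.
A5 applies: 34 + 2 = 36.
Level 36 exceeds the maximum of 31; capped at 31.
Final offense level: 31.
Criminal history: 8 prior points → Category 3 (7-13).
Level 31 falls in the 30-31 band.
Grid: Level 30-31 × Category 3 = 43-52 months.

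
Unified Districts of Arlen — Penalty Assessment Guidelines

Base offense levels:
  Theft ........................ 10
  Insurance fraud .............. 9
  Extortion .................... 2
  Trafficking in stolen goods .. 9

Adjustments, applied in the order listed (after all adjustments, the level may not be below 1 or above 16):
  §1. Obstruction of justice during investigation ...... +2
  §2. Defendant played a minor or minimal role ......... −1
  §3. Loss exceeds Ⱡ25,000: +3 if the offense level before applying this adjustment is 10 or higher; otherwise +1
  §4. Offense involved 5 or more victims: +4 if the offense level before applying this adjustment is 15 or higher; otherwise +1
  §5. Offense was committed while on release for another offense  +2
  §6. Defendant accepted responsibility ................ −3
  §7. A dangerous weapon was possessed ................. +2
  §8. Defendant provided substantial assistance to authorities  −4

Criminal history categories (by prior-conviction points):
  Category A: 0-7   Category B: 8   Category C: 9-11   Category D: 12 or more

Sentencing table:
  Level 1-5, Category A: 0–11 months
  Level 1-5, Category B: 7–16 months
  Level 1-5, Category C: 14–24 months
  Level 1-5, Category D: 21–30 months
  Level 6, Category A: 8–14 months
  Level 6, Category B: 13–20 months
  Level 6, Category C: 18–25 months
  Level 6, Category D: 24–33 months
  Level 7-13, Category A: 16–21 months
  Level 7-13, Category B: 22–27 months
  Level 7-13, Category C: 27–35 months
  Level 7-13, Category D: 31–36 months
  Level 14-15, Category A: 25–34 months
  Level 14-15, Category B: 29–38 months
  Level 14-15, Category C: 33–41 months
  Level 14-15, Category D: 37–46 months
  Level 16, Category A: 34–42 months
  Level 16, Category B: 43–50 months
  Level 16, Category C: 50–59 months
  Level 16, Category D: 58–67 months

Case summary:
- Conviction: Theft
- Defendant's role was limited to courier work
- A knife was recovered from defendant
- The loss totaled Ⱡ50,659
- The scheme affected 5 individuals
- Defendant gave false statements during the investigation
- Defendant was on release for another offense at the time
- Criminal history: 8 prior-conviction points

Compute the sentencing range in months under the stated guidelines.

Base offense level for theft: 10.
§1 applies: 10 + 2 = 12.
§2 applies: 12 − 1 = 11.
§3 applies (level before this adjustment is 11 ≥ 10, so +3): 11 + 3 = 14.
§4 applies (level before this adjustment is 14 < 15, so +1): 14 + 1 = 15.
§5 applies: 15 + 2 = 17.
§6 does not apply.
§7 applies: 17 + 2 = 19.
Level 19 exceeds the maximum of 16; capped at 16.
Final offense level: 16.
Criminal history: 8 prior points → Category B (8).
Level 16 falls in the 16 band.
Grid: Level 16 × Category B = 43-50 months.

43-50 months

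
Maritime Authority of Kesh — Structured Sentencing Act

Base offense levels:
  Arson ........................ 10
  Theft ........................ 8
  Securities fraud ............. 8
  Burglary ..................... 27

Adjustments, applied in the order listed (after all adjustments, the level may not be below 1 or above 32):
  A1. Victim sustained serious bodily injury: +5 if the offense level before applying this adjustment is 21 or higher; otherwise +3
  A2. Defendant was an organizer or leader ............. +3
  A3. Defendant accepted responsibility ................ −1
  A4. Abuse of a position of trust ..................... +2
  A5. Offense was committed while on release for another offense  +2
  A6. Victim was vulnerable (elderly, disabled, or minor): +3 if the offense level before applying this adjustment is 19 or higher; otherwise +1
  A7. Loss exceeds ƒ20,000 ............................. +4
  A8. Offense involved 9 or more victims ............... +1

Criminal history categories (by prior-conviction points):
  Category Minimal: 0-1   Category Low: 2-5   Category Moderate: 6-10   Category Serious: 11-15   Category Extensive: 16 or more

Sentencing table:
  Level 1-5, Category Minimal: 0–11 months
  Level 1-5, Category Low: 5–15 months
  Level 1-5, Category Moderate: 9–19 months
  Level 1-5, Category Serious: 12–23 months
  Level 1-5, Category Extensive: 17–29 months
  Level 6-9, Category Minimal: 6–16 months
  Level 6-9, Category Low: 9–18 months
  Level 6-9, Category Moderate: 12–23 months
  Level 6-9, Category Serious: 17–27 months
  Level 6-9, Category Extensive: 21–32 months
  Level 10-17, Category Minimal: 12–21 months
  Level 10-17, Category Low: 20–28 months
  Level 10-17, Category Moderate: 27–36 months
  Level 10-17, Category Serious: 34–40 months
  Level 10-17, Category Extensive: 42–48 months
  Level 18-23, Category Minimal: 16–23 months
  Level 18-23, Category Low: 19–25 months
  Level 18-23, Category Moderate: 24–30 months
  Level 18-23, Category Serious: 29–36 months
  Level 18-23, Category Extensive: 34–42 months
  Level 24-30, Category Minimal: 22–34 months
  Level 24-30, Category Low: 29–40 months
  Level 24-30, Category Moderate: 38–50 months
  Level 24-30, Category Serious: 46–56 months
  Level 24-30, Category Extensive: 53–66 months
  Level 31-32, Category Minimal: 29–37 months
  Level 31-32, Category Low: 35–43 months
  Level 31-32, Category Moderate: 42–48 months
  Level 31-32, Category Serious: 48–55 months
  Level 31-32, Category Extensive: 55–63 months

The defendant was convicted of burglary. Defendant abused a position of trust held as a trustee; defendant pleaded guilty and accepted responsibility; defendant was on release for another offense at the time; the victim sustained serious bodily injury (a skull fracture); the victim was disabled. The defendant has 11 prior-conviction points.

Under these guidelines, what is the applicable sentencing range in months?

Base offense level for burglary: 27.
A1 applies (level before this adjustment is 27 ≥ 21, so +5): 27 + 5 = 32.
A3 applies: 32 − 1 = 31.
A4 applies: 31 + 2 = 33.
A5 applies: 33 + 2 = 35.
A6 applies (level before this adjustment is 35 ≥ 19, so +3): 35 + 3 = 38.
Level 38 exceeds the maximum of 32; capped at 32.
Final offense level: 32.
Criminal history: 11 prior points → Category Serious (11-15).
Level 32 falls in the 31-32 band.
Grid: Level 31-32 × Category Serious = 48-55 months.

48-55 months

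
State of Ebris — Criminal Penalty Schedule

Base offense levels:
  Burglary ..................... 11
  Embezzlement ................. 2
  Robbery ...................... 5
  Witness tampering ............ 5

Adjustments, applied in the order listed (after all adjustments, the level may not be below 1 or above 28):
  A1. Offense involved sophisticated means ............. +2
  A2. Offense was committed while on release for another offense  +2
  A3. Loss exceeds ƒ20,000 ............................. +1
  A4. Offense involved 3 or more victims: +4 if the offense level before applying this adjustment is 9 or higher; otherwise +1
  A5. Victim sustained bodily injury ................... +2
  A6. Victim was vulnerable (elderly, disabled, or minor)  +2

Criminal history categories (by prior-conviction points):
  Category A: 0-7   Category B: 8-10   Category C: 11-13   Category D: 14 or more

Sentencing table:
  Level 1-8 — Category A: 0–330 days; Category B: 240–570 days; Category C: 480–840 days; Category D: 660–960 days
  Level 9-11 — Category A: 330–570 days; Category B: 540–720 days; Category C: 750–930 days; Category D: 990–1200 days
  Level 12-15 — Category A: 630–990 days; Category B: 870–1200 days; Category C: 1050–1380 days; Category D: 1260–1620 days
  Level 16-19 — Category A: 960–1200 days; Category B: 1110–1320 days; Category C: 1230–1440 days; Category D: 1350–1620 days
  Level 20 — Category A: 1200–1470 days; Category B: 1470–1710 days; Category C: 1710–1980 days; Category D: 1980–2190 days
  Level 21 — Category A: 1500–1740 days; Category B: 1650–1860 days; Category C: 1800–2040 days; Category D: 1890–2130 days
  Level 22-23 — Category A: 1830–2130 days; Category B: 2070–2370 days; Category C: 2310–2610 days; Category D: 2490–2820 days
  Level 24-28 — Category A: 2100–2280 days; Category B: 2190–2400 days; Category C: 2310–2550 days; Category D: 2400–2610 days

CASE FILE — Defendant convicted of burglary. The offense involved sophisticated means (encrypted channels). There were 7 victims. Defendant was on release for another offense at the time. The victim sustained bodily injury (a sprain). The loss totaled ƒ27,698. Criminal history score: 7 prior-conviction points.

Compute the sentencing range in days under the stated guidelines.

1830-2130 days

Base offense level for burglary: 11.
A1 applies: 11 + 2 = 13.
A2 applies: 13 + 2 = 15.
A3 applies: 15 + 1 = 16.
A4 applies (level before this adjustment is 16 ≥ 9, so +4): 16 + 4 = 20.
A5 applies: 20 + 2 = 22.
A6 does not apply.
Final offense level: 22.
Criminal history: 7 prior points → Category A (0-7).
Level 22 falls in the 22-23 band.
Grid: Level 22-23 × Category A = 1830-2130 days.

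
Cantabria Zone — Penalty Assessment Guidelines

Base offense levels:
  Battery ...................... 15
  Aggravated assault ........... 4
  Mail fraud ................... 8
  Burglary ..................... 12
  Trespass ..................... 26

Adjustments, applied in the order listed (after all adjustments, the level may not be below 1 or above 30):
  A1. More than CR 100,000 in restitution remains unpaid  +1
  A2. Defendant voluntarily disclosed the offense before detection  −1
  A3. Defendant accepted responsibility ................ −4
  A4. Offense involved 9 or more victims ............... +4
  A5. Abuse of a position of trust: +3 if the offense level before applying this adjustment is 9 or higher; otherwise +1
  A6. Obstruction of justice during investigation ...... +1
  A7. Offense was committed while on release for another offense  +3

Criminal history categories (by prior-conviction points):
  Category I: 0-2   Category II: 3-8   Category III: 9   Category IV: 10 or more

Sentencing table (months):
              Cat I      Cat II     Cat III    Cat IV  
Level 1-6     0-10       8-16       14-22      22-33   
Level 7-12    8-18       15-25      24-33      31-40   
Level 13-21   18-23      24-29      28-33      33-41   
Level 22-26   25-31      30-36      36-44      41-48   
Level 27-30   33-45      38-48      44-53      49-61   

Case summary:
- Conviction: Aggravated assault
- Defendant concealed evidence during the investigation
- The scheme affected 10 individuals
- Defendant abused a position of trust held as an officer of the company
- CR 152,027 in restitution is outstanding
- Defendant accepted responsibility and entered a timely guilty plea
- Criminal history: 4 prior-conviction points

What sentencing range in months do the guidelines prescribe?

15-25 months

Base offense level for aggravated assault: 4.
A1 applies: 4 + 1 = 5.
A2 does not apply.
A3 applies: 5 − 4 = 1.
A4 applies: 1 + 4 = 5.
A5 applies (level before this adjustment is 5 < 9, so +1): 5 + 1 = 6.
A6 applies: 6 + 1 = 7.
A7 does not apply.
Final offense level: 7.
Criminal history: 4 prior points → Category II (3-8).
Level 7 falls in the 7-12 band.
Grid: Level 7-12 × Category II = 15-25 months.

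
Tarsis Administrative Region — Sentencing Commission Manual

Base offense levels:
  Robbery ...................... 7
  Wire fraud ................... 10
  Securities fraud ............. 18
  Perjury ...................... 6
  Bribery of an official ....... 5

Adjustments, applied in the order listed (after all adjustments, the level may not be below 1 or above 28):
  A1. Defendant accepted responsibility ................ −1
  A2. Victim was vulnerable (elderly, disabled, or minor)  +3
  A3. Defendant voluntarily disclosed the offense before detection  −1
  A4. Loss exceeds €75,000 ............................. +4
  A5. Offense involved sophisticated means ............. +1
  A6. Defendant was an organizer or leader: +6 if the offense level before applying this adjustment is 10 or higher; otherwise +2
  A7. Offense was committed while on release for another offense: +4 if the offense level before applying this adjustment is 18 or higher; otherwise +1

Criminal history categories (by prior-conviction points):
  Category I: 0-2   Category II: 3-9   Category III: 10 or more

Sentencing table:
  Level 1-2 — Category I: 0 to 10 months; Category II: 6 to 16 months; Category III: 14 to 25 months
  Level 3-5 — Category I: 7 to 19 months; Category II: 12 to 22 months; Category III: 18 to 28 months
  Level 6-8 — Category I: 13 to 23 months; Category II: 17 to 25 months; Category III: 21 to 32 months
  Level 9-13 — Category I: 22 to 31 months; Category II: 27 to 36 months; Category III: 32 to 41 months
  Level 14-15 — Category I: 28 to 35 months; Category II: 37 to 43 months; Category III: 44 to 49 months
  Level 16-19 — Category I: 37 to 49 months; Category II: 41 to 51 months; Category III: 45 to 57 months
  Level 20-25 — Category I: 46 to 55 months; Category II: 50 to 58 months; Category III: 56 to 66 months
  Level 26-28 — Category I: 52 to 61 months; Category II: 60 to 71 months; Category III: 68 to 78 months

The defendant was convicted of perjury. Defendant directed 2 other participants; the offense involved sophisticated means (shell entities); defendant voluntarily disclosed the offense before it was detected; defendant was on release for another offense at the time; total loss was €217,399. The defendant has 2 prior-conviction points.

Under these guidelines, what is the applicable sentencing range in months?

37-49 months

Base offense level for perjury: 6.
A2 does not apply.
A3 applies: 6 − 1 = 5.
A4 applies: 5 + 4 = 9.
A5 applies: 9 + 1 = 10.
A6 applies (level before this adjustment is 10 ≥ 10, so +6): 10 + 6 = 16.
A7 applies (level before this adjustment is 16 < 18, so +1): 16 + 1 = 17.
Final offense level: 17.
Criminal history: 2 prior points → Category I (0-2).
Level 17 falls in the 16-19 band.
Grid: Level 16-19 × Category I = 37-49 months.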